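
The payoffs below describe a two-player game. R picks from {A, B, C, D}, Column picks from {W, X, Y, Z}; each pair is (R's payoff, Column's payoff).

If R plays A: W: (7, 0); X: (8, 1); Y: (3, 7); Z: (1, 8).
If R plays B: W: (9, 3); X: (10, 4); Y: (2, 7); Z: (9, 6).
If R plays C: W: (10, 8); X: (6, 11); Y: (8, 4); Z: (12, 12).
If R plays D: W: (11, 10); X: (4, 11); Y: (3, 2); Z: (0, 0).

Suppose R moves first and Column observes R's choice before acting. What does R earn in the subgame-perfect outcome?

Solve by backward induction (R leads).
- A → Column plays Z (best of 0, 1, 7, 8); R gets 1.
- B → Column plays Y (best of 3, 4, 7, 6); R gets 2.
- C → Column plays Z (best of 8, 11, 4, 12); R gets 12.
- D → Column plays X (best of 10, 11, 2, 0); R gets 4.
Among 1, 2, 12, 4, the best is 12 at C. Subgame-perfect outcome: (C, Z) with payoffs (12, 12).

12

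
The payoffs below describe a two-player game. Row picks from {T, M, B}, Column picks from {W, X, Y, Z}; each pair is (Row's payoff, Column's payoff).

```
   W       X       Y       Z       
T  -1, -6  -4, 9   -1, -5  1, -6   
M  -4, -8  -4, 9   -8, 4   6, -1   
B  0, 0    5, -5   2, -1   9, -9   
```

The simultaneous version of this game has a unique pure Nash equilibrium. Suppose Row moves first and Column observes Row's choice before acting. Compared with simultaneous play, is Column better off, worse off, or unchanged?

unchanged

Backward induction with Row moving first.
- T → Column plays X (best of -6, 9, -5, -6); Row gets -4.
- M → Column plays X (best of -8, 9, 4, -1); Row gets -4.
- B → Column plays W (best of 0, -5, -1, -9); Row gets 0.
Maximizing over -4, -4, 0, Row chooses B. Subgame-perfect outcome: (B, W) with payoffs (0, 0).
For the simultaneous game, intersect best replies.
Row's best replies: W→B; X→B; Y→B; Z→B.
Column's best replies: T→X; M→X; B→W.
Only (B, W) has each player best-responding; Nash payoffs (0, 0).
Column earns 0 sequentially versus 0 at the Nash outcome: unchanged.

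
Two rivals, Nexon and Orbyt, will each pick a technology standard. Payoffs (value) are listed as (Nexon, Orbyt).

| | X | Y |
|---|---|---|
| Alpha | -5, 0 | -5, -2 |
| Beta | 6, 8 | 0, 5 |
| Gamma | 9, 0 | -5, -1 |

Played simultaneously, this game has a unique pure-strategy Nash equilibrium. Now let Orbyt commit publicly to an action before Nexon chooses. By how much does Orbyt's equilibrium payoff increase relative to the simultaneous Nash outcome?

Solve by backward induction (Orbyt leads).
- X → Nexon plays Gamma (best of -5, 6, 9); Orbyt gets 0.
- Y → Nexon plays Beta (best of -5, 0, -5); Orbyt gets 5.
Among 0, 5, the best is 5 at Y. Subgame-perfect outcome: (Beta, Y) with payoffs (0, 5).
Now find the simultaneous Nash equilibrium.
Nexon's best replies: X→Gamma; Y→Beta.
Orbyt's best replies: Alpha→X; Beta→X; Gamma→X.
The unique mutual best reply is (Gamma, X), giving (9, 0).
Orbyt's commitment gain: 5 − 0 = 5.

5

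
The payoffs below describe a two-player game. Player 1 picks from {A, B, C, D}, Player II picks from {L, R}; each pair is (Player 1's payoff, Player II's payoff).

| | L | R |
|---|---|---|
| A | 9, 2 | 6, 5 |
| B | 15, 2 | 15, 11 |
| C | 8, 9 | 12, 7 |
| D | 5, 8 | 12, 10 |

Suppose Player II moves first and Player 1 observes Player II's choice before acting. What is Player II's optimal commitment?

R

Solve by backward induction (Player II leads).
- L: Player 1 compares 9, 15, 8, 5 and picks B; Player II would get 2.
- R: Player 1 compares 6, 15, 12, 12 and picks B; Player II would get 11.
Maximizing over 2, 11, Player II chooses R. Subgame-perfect outcome: (B, R) with payoffs (15, 11).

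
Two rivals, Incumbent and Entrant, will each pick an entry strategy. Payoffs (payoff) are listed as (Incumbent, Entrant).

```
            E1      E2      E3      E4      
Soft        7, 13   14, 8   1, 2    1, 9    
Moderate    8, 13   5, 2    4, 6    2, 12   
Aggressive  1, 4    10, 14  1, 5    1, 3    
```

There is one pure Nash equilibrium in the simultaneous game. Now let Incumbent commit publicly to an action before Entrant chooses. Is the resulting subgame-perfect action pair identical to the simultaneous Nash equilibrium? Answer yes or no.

Entrant best-responds to each possible Incumbent move:
- Soft → Entrant plays E1 (best of 13, 8, 2, 9); Incumbent gets 7.
- Moderate → Entrant plays E1 (best of 13, 2, 6, 12); Incumbent gets 8.
- Aggressive → Entrant plays E2 (best of 4, 14, 5, 3); Incumbent gets 10.
Among 7, 8, 10, the best is 10 at Aggressive. Subgame-perfect outcome: (Aggressive, E2) with payoffs (10, 14).
Now find the simultaneous Nash equilibrium.
Incumbent's best replies: E1→Moderate; E2→Soft; E3→Moderate; E4→Moderate.
Entrant's best replies: Soft→E1; Moderate→E1; Aggressive→E2.
Only (Moderate, E1) has each player best-responding; Nash payoffs (8, 13).
Sequential outcome (Aggressive, E2) differs from the Nash profile (Moderate, E1).

no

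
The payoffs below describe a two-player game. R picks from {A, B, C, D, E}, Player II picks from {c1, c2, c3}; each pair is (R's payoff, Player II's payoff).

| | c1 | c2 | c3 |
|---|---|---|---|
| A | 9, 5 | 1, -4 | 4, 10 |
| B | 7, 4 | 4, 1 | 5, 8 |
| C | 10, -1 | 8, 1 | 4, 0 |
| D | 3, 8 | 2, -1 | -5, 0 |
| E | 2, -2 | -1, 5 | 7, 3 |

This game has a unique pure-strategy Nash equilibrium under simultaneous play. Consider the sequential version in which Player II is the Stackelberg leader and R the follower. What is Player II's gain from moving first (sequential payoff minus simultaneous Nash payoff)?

Work backward from R's decision.
- c1 → R plays C (best of 9, 7, 10, 3, 2); Player II gets -1.
- c2 → R plays C (best of 1, 4, 8, 2, -1); Player II gets 1.
- c3 → R plays E (best of 4, 5, 4, -5, 7); Player II gets 3.
Among -1, 1, 3, the best is 3 at c3. Subgame-perfect outcome: (E, c3) with payoffs (7, 3).
For the simultaneous game, intersect best replies.
R's best replies: c1→C; c2→C; c3→E.
Player II's best replies: A→c3; B→c3; C→c2; D→c1; E→c2.
Only (C, c2) has each player best-responding; Nash payoffs (8, 1).
Player II's commitment gain: 3 − 1 = 2.

2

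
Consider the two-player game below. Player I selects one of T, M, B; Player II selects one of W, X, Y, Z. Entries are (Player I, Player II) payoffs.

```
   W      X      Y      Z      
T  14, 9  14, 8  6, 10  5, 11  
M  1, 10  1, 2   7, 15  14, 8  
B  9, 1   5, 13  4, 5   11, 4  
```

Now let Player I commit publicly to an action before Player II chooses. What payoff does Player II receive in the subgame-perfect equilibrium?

Backward induction with Player I moving first.
- T → Player II plays Z (best of 9, 8, 10, 11); Player I gets 5.
- M → Player II plays Y (best of 10, 2, 15, 8); Player I gets 7.
- B → Player II plays X (best of 1, 13, 5, 4); Player I gets 5.
Player I's induced payoffs are 5, 7, 5, so Player I commits to M. Subgame-perfect outcome: (M, Y) with payoffs (7, 15).

15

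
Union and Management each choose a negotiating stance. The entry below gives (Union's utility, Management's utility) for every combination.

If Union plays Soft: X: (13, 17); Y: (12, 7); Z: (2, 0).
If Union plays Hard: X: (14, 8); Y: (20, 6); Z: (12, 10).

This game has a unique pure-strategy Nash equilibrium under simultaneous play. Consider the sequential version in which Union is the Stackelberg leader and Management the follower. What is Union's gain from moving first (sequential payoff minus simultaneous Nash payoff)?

Backward induction with Union moving first.
- Soft: BR = X, leader payoff 13.
- Hard: BR = Z, leader payoff 12.
Union's induced payoffs are 13, 12, so Union commits to Soft. Subgame-perfect outcome: (Soft, X) with payoffs (13, 17).
For the simultaneous game, intersect best replies.
Union's best replies: X→Hard; Y→Hard; Z→Hard.
Management's best replies: Soft→X; Hard→Z.
Only (Hard, Z) has each player best-responding; Nash payoffs (12, 10).
Union's commitment gain: 13 − 12 = 1.

1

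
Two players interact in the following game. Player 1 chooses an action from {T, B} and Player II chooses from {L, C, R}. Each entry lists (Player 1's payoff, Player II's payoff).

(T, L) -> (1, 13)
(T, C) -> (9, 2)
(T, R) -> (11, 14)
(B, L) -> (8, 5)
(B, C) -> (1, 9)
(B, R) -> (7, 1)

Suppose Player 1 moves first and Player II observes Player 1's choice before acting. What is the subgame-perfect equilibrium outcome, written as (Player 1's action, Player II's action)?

(T, R)

Work backward from Player II's decision.
- T: BR = R, leader payoff 11.
- B: BR = C, leader payoff 1.
Maximizing over 11, 1, Player 1 chooses T. Subgame-perfect outcome: (T, R) with payoffs (11, 14).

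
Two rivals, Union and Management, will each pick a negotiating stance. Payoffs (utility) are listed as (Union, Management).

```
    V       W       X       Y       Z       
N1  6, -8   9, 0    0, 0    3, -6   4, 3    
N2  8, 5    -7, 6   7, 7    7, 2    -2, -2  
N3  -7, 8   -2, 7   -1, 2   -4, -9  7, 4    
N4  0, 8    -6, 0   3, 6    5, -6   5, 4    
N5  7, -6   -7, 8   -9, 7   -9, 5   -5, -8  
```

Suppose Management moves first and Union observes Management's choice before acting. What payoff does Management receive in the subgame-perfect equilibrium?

Backward induction with Management moving first.
- V: Union compares 6, 8, -7, 0, 7 and picks N2; Management would get 5.
- W: Union compares 9, -7, -2, -6, -7 and picks N1; Management would get 0.
- X: Union compares 0, 7, -1, 3, -9 and picks N2; Management would get 7.
- Y: Union compares 3, 7, -4, 5, -9 and picks N2; Management would get 2.
- Z: Union compares 4, -2, 7, 5, -5 and picks N3; Management would get 4.
Maximizing over 5, 0, 7, 2, 4, Management chooses X. Subgame-perfect outcome: (N2, X) with payoffs (7, 7).

7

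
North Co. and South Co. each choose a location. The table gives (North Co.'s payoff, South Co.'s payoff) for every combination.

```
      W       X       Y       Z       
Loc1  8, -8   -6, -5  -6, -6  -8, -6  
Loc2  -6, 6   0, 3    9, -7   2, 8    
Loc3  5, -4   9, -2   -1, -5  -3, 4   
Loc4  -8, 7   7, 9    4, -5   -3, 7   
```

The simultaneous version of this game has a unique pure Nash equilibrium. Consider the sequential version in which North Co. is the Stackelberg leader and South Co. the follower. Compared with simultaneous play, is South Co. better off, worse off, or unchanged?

Work backward from South Co.'s decision.
- Loc1 → South Co. plays X (best of -8, -5, -6, -6); North Co. gets -6.
- Loc2 → South Co. plays Z (best of 6, 3, -7, 8); North Co. gets 2.
- Loc3 → South Co. plays Z (best of -4, -2, -5, 4); North Co. gets -3.
- Loc4 → South Co. plays X (best of 7, 9, -5, 7); North Co. gets 7.
Maximizing over -6, 2, -3, 7, North Co. chooses Loc4. Subgame-perfect outcome: (Loc4, X) with payoffs (7, 9).
For the simultaneous game, intersect best replies.
North Co.'s best replies: W→Loc1; X→Loc3; Y→Loc2; Z→Loc2.
South Co.'s best replies: Loc1→X; Loc2→Z; Loc3→Z; Loc4→X.
The unique mutual best reply is (Loc2, Z), giving (2, 8).
South Co. earns 9 sequentially versus 8 at the Nash outcome: better off.

better off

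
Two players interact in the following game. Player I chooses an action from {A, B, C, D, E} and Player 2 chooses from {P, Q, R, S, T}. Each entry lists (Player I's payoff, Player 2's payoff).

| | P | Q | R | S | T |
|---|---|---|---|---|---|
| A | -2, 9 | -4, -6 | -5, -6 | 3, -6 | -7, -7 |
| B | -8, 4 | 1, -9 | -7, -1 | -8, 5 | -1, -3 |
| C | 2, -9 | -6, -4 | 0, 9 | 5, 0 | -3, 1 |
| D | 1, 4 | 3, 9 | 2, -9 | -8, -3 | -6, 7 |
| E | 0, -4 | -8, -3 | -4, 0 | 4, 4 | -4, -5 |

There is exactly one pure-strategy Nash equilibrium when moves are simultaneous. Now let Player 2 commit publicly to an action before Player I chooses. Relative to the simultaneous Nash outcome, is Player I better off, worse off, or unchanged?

unchanged

Backward induction with Player 2 moving first.
- P: Player I compares -2, -8, 2, 1, 0 and picks C; Player 2 would get -9.
- Q: Player I compares -4, 1, -6, 3, -8 and picks D; Player 2 would get 9.
- R: Player I compares -5, -7, 0, 2, -4 and picks D; Player 2 would get -9.
- S: Player I compares 3, -8, 5, -8, 4 and picks C; Player 2 would get 0.
- T: Player I compares -7, -1, -3, -6, -4 and picks B; Player 2 would get -3.
Among -9, 9, -9, 0, -3, the best is 9 at Q. Subgame-perfect outcome: (D, Q) with payoffs (3, 9).
Under simultaneous play:
Player I's best replies: P→C; Q→D; R→D; S→C; T→B.
Player 2's best replies: A→P; B→S; C→R; D→Q; E→S.
The unique mutual best reply is (D, Q), giving (3, 9).
Player I earns 3 sequentially versus 3 at the Nash outcome: unchanged.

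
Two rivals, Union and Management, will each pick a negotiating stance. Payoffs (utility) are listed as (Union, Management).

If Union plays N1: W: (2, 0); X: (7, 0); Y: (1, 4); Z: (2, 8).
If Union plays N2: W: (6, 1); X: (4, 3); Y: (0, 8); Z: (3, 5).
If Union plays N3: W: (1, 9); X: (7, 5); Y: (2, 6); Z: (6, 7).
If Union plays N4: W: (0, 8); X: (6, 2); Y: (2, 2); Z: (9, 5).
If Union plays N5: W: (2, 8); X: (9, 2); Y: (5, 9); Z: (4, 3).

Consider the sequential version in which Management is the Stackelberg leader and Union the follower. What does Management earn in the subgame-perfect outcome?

9

Union best-responds to each possible Management move:
- W: Union compares 2, 6, 1, 0, 2 and picks N2; Management would get 1.
- X: Union compares 7, 4, 7, 6, 9 and picks N5; Management would get 2.
- Y: Union compares 1, 0, 2, 2, 5 and picks N5; Management would get 9.
- Z: Union compares 2, 3, 6, 9, 4 and picks N4; Management would get 5.
Maximizing over 1, 2, 9, 5, Management chooses Y. Subgame-perfect outcome: (N5, Y) with payoffs (5, 9).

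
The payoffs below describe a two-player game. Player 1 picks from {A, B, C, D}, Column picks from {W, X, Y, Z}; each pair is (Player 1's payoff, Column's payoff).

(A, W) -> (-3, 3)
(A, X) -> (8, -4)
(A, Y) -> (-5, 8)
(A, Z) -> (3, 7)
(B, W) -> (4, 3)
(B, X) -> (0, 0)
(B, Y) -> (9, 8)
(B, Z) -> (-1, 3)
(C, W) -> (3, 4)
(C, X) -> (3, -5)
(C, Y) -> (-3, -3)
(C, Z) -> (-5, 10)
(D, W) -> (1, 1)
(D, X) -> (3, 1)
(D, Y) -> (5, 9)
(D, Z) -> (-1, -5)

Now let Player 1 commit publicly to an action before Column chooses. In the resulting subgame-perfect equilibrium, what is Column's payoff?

Solve by backward induction (Player 1 leads).
- A: Column compares 3, -4, 8, 7 and picks Y; Player 1 would get -5.
- B: Column compares 3, 0, 8, 3 and picks Y; Player 1 would get 9.
- C: Column compares 4, -5, -3, 10 and picks Z; Player 1 would get -5.
- D: Column compares 1, 1, 9, -5 and picks Y; Player 1 would get 5.
Among -5, 9, -5, 5, the best is 9 at B. Subgame-perfect outcome: (B, Y) with payoffs (9, 8).

8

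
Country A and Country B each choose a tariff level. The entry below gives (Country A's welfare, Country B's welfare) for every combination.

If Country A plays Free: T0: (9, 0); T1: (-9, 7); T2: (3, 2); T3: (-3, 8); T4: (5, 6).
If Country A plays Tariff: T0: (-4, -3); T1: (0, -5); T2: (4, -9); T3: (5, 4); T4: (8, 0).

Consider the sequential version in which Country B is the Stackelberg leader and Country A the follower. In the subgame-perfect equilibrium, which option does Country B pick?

T3

Backward induction with Country B moving first.
- T0 → Country A plays Free (best of 9, -4); Country B gets 0.
- T1 → Country A plays Tariff (best of -9, 0); Country B gets -5.
- T2 → Country A plays Tariff (best of 3, 4); Country B gets -9.
- T3 → Country A plays Tariff (best of -3, 5); Country B gets 4.
- T4 → Country A plays Tariff (best of 5, 8); Country B gets 0.
Maximizing over 0, -5, -9, 4, 0, Country B chooses T3. Subgame-perfect outcome: (Tariff, T3) with payoffs (5, 4).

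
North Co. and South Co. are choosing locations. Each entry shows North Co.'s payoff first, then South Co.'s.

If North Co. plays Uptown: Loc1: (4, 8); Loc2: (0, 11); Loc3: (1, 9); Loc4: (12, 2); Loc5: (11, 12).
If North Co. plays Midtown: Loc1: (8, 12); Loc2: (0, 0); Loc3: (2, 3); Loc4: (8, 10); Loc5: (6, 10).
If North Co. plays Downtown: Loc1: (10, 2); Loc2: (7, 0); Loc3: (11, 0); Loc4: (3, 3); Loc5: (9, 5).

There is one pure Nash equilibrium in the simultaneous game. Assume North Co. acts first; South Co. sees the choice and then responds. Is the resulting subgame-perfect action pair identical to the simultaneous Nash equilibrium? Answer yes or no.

yes

South Co. best-responds to each possible North Co. move:
- Uptown: South Co. compares 8, 11, 9, 2, 12 and picks Loc5; North Co. would get 11.
- Midtown: South Co. compares 12, 0, 3, 10, 10 and picks Loc1; North Co. would get 8.
- Downtown: South Co. compares 2, 0, 0, 3, 5 and picks Loc5; North Co. would get 9.
North Co.'s induced payoffs are 11, 8, 9, so North Co. commits to Uptown. Subgame-perfect outcome: (Uptown, Loc5) with payoffs (11, 12).
Under simultaneous play:
North Co.'s best replies: Loc1→Downtown; Loc2→Downtown; Loc3→Downtown; Loc4→Uptown; Loc5→Uptown.
South Co.'s best replies: Uptown→Loc5; Midtown→Loc1; Downtown→Loc5.
Only (Uptown, Loc5) has each player best-responding; Nash payoffs (11, 12).
Sequential outcome (Uptown, Loc5) coincides with the Nash profile (Uptown, Loc5).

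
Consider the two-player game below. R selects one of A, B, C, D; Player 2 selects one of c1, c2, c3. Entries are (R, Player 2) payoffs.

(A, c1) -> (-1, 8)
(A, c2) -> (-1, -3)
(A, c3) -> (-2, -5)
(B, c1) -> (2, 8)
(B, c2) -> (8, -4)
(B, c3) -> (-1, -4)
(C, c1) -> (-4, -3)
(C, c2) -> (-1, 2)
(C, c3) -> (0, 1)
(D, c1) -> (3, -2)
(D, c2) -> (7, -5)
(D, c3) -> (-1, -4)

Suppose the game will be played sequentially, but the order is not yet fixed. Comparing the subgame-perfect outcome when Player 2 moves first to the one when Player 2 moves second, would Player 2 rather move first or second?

first

If R leads: Player 2's best replies are A→c1, B→c1, C→c2, D→c1; R's induced payoffs -1, 2, -1, 3; outcome (D, c1), payoffs (3, -2).
If Player 2 leads: R's best replies are c1→D, c2→B, c3→C; Player 2's induced payoffs -2, -4, 1; outcome (C, c3), payoffs (0, 1).
Player 2 gets 1 moving first and -2 moving second, so Player 2 prefers to move first.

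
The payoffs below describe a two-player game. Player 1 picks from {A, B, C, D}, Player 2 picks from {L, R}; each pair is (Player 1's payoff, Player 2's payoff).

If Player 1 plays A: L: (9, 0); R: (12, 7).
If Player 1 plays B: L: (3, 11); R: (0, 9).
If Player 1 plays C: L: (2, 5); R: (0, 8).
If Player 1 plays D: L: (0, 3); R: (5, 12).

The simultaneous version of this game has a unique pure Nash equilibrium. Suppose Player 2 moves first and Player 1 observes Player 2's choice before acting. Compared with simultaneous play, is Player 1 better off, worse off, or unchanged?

Player 1 best-responds to each possible Player 2 move:
- L → Player 1 plays A (best of 9, 3, 2, 0); Player 2 gets 0.
- R → Player 1 plays A (best of 12, 0, 0, 5); Player 2 gets 7.
Player 2's induced payoffs are 0, 7, so Player 2 commits to R. Subgame-perfect outcome: (A, R) with payoffs (12, 7).
Under simultaneous play:
Player 1's best replies: L→A; R→A.
Player 2's best replies: A→R; B→L; C→R; D→R.
The unique mutual best reply is (A, R), giving (12, 7).
Player 1 earns 12 sequentially versus 12 at the Nash outcome: unchanged.

unchanged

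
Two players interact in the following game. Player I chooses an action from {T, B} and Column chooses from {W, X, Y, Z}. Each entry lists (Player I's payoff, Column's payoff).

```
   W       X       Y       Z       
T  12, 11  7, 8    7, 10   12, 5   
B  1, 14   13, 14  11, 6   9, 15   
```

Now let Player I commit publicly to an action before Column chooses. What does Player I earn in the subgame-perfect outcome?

12

Backward induction with Player I moving first.
- T: Column compares 11, 8, 10, 5 and picks W; Player I would get 12.
- B: Column compares 14, 14, 6, 15 and picks Z; Player I would get 9.
Among 12, 9, the best is 12 at T. Subgame-perfect outcome: (T, W) with payoffs (12, 11).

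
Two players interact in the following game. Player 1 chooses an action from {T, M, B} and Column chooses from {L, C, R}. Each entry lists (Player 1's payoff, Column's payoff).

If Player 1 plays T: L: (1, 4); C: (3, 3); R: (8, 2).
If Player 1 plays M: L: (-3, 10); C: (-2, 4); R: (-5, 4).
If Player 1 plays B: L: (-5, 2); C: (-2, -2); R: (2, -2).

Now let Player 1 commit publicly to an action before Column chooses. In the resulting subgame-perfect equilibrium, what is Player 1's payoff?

Column best-responds to each possible Player 1 move:
- T → Column plays L (best of 4, 3, 2); Player 1 gets 1.
- M → Column plays L (best of 10, 4, 4); Player 1 gets -3.
- B → Column plays L (best of 2, -2, -2); Player 1 gets -5.
Maximizing over 1, -3, -5, Player 1 chooses T. Subgame-perfect outcome: (T, L) with payoffs (1, 4).

1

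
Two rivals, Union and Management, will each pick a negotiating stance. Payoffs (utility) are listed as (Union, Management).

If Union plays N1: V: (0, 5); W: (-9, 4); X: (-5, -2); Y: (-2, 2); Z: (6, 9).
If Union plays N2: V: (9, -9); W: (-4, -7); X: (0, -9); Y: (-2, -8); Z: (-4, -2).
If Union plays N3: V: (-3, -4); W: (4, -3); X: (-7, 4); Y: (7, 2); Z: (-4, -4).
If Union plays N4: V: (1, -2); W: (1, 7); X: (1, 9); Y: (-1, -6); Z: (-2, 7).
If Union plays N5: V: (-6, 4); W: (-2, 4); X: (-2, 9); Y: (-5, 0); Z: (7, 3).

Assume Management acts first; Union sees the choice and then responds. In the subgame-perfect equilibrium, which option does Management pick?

Backward induction with Management moving first.
- V: Union compares 0, 9, -3, 1, -6 and picks N2; Management would get -9.
- W: Union compares -9, -4, 4, 1, -2 and picks N3; Management would get -3.
- X: Union compares -5, 0, -7, 1, -2 and picks N4; Management would get 9.
- Y: Union compares -2, -2, 7, -1, -5 and picks N3; Management would get 2.
- Z: Union compares 6, -4, -4, -2, 7 and picks N5; Management would get 3.
Management's induced payoffs are -9, -3, 9, 2, 3, so Management commits to X. Subgame-perfect outcome: (N4, X) with payoffs (1, 9).

X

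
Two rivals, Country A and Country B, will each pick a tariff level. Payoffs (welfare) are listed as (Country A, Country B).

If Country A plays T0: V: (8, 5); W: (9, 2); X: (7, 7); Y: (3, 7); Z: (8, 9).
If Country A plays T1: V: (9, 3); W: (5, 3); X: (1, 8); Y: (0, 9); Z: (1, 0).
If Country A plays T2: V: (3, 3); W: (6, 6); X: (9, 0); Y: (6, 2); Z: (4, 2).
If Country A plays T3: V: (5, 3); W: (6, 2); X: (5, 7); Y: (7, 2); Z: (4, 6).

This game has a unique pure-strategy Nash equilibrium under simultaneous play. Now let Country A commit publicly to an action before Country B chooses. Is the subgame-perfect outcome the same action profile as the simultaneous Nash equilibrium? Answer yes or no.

Country B best-responds to each possible Country A move:
- T0: Country B compares 5, 2, 7, 7, 9 and picks Z; Country A would get 8.
- T1: Country B compares 3, 3, 8, 9, 0 and picks Y; Country A would get 0.
- T2: Country B compares 3, 6, 0, 2, 2 and picks W; Country A would get 6.
- T3: Country B compares 3, 2, 7, 2, 6 and picks X; Country A would get 5.
Country A's induced payoffs are 8, 0, 6, 5, so Country A commits to T0. Subgame-perfect outcome: (T0, Z) with payoffs (8, 9).
For the simultaneous game, intersect best replies.
Country A's best replies: V→T1; W→T0; X→T2; Y→T3; Z→T0.
Country B's best replies: T0→Z; T1→Y; T2→W; T3→X.
Only (T0, Z) has each player best-responding; Nash payoffs (8, 9).
Sequential outcome (T0, Z) coincides with the Nash profile (T0, Z).

yes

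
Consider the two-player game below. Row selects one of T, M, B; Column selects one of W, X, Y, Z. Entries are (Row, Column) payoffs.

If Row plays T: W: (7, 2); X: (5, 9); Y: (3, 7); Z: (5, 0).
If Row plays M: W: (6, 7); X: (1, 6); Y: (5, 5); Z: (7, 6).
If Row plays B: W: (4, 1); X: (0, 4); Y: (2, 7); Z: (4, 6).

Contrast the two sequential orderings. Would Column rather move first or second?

If Row leads: Column's best replies are T→X, M→W, B→Y; Row's induced payoffs 5, 6, 2; outcome (M, W), payoffs (6, 7).
If Column leads: Row's best replies are W→T, X→T, Y→M, Z→M; Column's induced payoffs 2, 9, 5, 6; outcome (T, X), payoffs (5, 9).
Column gets 9 moving first and 7 moving second, so Column prefers to move first.

first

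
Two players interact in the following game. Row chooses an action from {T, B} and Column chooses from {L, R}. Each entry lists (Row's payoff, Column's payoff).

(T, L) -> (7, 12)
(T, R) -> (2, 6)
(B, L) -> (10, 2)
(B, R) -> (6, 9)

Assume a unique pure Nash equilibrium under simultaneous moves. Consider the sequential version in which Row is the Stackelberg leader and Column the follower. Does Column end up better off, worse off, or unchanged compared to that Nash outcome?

Work backward from Column's decision.
- T: Column compares 12, 6 and picks L; Row would get 7.
- B: Column compares 2, 9 and picks R; Row would get 6.
Among 7, 6, the best is 7 at T. Subgame-perfect outcome: (T, L) with payoffs (7, 12).
Under simultaneous play:
Row's best replies: L→B; R→B.
Column's best replies: T→L; B→R.
The unique mutual best reply is (B, R), giving (6, 9).
Column earns 12 sequentially versus 9 at the Nash outcome: better off.

better off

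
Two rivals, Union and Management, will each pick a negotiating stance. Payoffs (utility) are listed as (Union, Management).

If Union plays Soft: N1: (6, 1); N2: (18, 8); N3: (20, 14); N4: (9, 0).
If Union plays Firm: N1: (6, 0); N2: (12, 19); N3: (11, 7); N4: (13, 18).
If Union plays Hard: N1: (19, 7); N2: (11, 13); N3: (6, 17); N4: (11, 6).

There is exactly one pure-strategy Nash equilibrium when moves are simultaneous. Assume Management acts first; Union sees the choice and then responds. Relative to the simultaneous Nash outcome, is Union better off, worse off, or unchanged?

Backward induction with Management moving first.
- N1: Union compares 6, 6, 19 and picks Hard; Management would get 7.
- N2: Union compares 18, 12, 11 and picks Soft; Management would get 8.
- N3: Union compares 20, 11, 6 and picks Soft; Management would get 14.
- N4: Union compares 9, 13, 11 and picks Firm; Management would get 18.
Management's induced payoffs are 7, 8, 14, 18, so Management commits to N4. Subgame-perfect outcome: (Firm, N4) with payoffs (13, 18).
For the simultaneous game, intersect best replies.
Union's best replies: N1→Hard; N2→Soft; N3→Soft; N4→Firm.
Management's best replies: Soft→N3; Firm→N2; Hard→N3.
Only (Soft, N3) has each player best-responding; Nash payoffs (20, 14).
Union earns 13 sequentially versus 20 at the Nash outcome: worse off.

worse off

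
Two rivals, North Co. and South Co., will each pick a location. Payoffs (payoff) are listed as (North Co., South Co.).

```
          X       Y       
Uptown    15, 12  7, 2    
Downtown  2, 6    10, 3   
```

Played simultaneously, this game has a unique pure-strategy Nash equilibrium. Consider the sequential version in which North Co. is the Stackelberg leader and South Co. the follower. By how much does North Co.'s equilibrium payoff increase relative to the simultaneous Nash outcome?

0

Solve by backward induction (North Co. leads).
- Uptown → South Co. plays X (best of 12, 2); North Co. gets 15.
- Downtown → South Co. plays X (best of 6, 3); North Co. gets 2.
Maximizing over 15, 2, North Co. chooses Uptown. Subgame-perfect outcome: (Uptown, X) with payoffs (15, 12).
Now find the simultaneous Nash equilibrium.
North Co.'s best replies: X→Uptown; Y→Downtown.
South Co.'s best replies: Uptown→X; Downtown→X.
The unique mutual best reply is (Uptown, X), giving (15, 12).
North Co.'s commitment gain: 15 − 15 = 0.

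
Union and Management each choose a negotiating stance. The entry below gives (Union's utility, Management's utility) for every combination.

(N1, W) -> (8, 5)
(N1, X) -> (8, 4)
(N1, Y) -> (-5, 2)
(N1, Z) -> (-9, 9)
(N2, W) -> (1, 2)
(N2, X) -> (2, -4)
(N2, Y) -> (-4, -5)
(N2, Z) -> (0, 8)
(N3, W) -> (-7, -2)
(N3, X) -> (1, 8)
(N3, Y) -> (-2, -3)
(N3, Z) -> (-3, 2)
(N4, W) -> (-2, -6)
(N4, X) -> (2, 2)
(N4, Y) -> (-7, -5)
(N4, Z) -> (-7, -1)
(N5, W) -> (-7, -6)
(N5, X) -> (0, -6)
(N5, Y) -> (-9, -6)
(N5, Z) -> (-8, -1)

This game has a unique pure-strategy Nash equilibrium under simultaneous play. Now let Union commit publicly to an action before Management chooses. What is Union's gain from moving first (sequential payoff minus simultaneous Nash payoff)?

2

Management best-responds to each possible Union move:
- N1: Management compares 5, 4, 2, 9 and picks Z; Union would get -9.
- N2: Management compares 2, -4, -5, 8 and picks Z; Union would get 0.
- N3: Management compares -2, 8, -3, 2 and picks X; Union would get 1.
- N4: Management compares -6, 2, -5, -1 and picks X; Union would get 2.
- N5: Management compares -6, -6, -6, -1 and picks Z; Union would get -8.
Union's induced payoffs are -9, 0, 1, 2, -8, so Union commits to N4. Subgame-perfect outcome: (N4, X) with payoffs (2, 2).
Under simultaneous play:
Union's best replies: W→N1; X→N1; Y→N3; Z→N2.
Management's best replies: N1→Z; N2→Z; N3→X; N4→X; N5→Z.
Only (N2, Z) has each player best-responding; Nash payoffs (0, 8).
Union's commitment gain: 2 − 0 = 2.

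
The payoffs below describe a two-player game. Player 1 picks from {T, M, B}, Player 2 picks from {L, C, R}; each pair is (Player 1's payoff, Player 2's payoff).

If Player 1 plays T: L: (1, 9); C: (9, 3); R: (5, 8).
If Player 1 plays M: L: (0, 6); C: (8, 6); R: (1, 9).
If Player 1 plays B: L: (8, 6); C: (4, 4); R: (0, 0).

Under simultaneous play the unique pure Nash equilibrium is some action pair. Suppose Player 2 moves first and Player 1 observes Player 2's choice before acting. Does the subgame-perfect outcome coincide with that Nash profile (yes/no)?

no

Backward induction with Player 2 moving first.
- L: Player 1 compares 1, 0, 8 and picks B; Player 2 would get 6.
- C: Player 1 compares 9, 8, 4 and picks T; Player 2 would get 3.
- R: Player 1 compares 5, 1, 0 and picks T; Player 2 would get 8.
Among 6, 3, 8, the best is 8 at R. Subgame-perfect outcome: (T, R) with payoffs (5, 8).
For the simultaneous game, intersect best replies.
Player 1's best replies: L→B; C→T; R→T.
Player 2's best replies: T→L; M→R; B→L.
Only (B, L) has each player best-responding; Nash payoffs (8, 6).
Sequential outcome (T, R) differs from the Nash profile (B, L).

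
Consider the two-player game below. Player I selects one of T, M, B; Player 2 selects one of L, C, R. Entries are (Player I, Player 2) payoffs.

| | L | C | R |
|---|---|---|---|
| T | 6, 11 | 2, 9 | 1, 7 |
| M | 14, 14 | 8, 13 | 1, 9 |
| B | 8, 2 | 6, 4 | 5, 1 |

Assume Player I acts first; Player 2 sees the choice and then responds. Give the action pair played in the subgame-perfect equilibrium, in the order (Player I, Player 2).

Backward induction with Player I moving first.
- T → Player 2 plays L (best of 11, 9, 7); Player I gets 6.
- M → Player 2 plays L (best of 14, 13, 9); Player I gets 14.
- B → Player 2 plays C (best of 2, 4, 1); Player I gets 6.
Maximizing over 6, 14, 6, Player I chooses M. Subgame-perfect outcome: (M, L) with payoffs (14, 14).

(M, L)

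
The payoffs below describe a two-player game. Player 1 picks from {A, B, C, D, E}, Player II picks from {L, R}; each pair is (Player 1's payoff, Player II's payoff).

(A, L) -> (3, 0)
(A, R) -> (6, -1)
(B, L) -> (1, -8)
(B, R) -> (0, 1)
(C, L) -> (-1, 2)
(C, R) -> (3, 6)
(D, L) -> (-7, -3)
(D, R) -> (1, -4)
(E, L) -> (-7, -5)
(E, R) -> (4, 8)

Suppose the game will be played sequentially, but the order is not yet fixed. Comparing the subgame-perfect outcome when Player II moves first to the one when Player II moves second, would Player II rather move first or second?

If Player 1 leads: Player II's best replies are A→L, B→R, C→R, D→L, E→R; Player 1's induced payoffs 3, 0, 3, -7, 4; outcome (E, R), payoffs (4, 8).
If Player II leads: Player 1's best replies are L→A, R→A; Player II's induced payoffs 0, -1; outcome (A, L), payoffs (3, 0).
Player II gets 0 moving first and 8 moving second, so Player II prefers to move second.

second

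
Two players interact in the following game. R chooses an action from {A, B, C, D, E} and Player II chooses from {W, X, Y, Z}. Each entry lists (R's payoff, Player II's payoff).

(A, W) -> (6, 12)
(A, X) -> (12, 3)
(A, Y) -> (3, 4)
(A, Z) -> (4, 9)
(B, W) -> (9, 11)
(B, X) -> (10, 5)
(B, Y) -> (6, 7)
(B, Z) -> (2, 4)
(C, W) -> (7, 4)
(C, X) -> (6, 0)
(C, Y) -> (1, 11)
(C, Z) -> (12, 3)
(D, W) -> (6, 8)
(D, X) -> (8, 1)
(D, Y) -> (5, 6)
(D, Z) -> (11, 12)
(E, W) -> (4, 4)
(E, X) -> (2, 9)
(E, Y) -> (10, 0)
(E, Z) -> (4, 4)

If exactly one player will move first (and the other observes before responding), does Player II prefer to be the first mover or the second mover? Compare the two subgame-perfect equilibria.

second

If R leads: Player II's best replies are A→W, B→W, C→Y, D→Z, E→X; R's induced payoffs 6, 9, 1, 11, 2; outcome (D, Z), payoffs (11, 12).
If Player II leads: R's best replies are W→B, X→A, Y→E, Z→C; Player II's induced payoffs 11, 3, 0, 3; outcome (B, W), payoffs (9, 11).
Player II gets 11 moving first and 12 moving second, so Player II prefers to move second.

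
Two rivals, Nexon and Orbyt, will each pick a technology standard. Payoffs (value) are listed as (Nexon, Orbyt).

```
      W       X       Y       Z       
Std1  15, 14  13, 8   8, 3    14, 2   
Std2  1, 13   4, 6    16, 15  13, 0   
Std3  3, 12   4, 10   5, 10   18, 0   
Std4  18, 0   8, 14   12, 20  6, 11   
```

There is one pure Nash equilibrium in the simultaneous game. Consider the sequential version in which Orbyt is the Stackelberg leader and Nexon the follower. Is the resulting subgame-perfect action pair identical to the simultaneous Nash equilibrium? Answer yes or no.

Backward induction with Orbyt moving first.
- W: BR = Std4, leader payoff 0.
- X: BR = Std1, leader payoff 8.
- Y: BR = Std2, leader payoff 15.
- Z: BR = Std3, leader payoff 0.
Maximizing over 0, 8, 15, 0, Orbyt chooses Y. Subgame-perfect outcome: (Std2, Y) with payoffs (16, 15).
Under simultaneous play:
Nexon's best replies: W→Std4; X→Std1; Y→Std2; Z→Std3.
Orbyt's best replies: Std1→W; Std2→Y; Std3→W; Std4→Y.
The unique mutual best reply is (Std2, Y), giving (16, 15).
Sequential outcome (Std2, Y) coincides with the Nash profile (Std2, Y).

yes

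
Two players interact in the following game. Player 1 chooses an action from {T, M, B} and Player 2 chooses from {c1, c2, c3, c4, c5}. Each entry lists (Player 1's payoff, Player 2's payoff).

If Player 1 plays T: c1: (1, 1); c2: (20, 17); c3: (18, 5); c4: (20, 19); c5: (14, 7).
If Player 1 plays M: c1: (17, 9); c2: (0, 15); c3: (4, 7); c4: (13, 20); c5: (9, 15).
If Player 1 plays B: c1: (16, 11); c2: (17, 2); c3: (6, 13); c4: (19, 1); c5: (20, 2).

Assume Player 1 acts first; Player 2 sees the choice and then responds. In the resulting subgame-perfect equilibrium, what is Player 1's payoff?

20

Work backward from Player 2's decision.
- T → Player 2 plays c4 (best of 1, 17, 5, 19, 7); Player 1 gets 20.
- M → Player 2 plays c4 (best of 9, 15, 7, 20, 15); Player 1 gets 13.
- B → Player 2 plays c3 (best of 11, 2, 13, 1, 2); Player 1 gets 6.
Maximizing over 20, 13, 6, Player 1 chooses T. Subgame-perfect outcome: (T, c4) with payoffs (20, 19).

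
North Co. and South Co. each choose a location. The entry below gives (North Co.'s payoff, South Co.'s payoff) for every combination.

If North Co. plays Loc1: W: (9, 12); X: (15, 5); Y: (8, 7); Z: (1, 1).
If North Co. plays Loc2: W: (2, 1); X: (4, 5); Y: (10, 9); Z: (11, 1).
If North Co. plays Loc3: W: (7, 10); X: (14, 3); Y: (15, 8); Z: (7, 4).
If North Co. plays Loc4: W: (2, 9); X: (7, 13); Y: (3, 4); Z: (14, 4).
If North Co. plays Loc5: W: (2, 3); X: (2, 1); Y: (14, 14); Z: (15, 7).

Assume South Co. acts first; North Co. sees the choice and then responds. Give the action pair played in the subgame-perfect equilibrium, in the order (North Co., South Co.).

Work backward from North Co.'s decision.
- W: North Co. compares 9, 2, 7, 2, 2 and picks Loc1; South Co. would get 12.
- X: North Co. compares 15, 4, 14, 7, 2 and picks Loc1; South Co. would get 5.
- Y: North Co. compares 8, 10, 15, 3, 14 and picks Loc3; South Co. would get 8.
- Z: North Co. compares 1, 11, 7, 14, 15 and picks Loc5; South Co. would get 7.
Maximizing over 12, 5, 8, 7, South Co. chooses W. Subgame-perfect outcome: (Loc1, W) with payoffs (9, 12).

(Loc1, W)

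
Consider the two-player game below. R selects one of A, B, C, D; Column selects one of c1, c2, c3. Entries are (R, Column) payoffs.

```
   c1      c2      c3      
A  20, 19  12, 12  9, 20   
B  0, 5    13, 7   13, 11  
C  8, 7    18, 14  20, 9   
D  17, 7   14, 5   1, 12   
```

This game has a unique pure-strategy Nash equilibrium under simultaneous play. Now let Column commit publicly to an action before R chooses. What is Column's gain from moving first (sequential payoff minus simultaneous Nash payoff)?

R best-responds to each possible Column move:
- c1: R compares 20, 0, 8, 17 and picks A; Column would get 19.
- c2: R compares 12, 13, 18, 14 and picks C; Column would get 14.
- c3: R compares 9, 13, 20, 1 and picks C; Column would get 9.
Among 19, 14, 9, the best is 19 at c1. Subgame-perfect outcome: (A, c1) with payoffs (20, 19).
Now find the simultaneous Nash equilibrium.
R's best replies: c1→A; c2→C; c3→C.
Column's best replies: A→c3; B→c3; C→c2; D→c3.
Only (C, c2) has each player best-responding; Nash payoffs (18, 14).
Column's commitment gain: 19 − 14 = 5.

5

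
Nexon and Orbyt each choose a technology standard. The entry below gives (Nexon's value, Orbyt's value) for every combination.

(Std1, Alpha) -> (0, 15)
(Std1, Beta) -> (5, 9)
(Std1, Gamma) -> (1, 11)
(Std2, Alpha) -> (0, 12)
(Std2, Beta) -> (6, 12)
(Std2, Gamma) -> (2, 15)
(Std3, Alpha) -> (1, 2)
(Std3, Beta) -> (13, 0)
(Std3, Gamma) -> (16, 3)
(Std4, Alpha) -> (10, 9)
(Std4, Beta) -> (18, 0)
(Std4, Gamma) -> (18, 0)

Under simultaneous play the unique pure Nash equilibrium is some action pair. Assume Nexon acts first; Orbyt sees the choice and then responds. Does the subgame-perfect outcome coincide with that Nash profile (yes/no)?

Orbyt best-responds to each possible Nexon move:
- Std1: BR = Alpha, leader payoff 0.
- Std2: BR = Gamma, leader payoff 2.
- Std3: BR = Gamma, leader payoff 16.
- Std4: BR = Alpha, leader payoff 10.
Nexon's induced payoffs are 0, 2, 16, 10, so Nexon commits to Std3. Subgame-perfect outcome: (Std3, Gamma) with payoffs (16, 3).
Under simultaneous play:
Nexon's best replies: Alpha→Std4; Beta→Std4; Gamma→Std4.
Orbyt's best replies: Std1→Alpha; Std2→Gamma; Std3→Gamma; Std4→Alpha.
The unique mutual best reply is (Std4, Alpha), giving (10, 9).
Sequential outcome (Std3, Gamma) differs from the Nash profile (Std4, Alpha).

no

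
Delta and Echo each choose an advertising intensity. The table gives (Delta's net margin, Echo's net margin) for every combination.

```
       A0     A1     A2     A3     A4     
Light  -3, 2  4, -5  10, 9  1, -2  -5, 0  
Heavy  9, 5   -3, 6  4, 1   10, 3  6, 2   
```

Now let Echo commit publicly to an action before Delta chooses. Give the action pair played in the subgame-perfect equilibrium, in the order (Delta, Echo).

Delta best-responds to each possible Echo move:
- A0: Delta compares -3, 9 and picks Heavy; Echo would get 5.
- A1: Delta compares 4, -3 and picks Light; Echo would get -5.
- A2: Delta compares 10, 4 and picks Light; Echo would get 9.
- A3: Delta compares 1, 10 and picks Heavy; Echo would get 3.
- A4: Delta compares -5, 6 and picks Heavy; Echo would get 2.
Maximizing over 5, -5, 9, 3, 2, Echo chooses A2. Subgame-perfect outcome: (Light, A2) with payoffs (10, 9).

(Light, A2)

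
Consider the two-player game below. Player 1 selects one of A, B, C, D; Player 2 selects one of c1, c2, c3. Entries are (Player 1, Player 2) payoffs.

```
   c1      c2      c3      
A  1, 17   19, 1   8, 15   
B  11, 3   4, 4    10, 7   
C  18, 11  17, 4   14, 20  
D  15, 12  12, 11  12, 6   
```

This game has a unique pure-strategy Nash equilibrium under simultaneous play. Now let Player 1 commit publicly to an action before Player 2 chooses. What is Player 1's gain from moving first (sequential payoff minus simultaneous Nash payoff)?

Player 2 best-responds to each possible Player 1 move:
- A: BR = c1, leader payoff 1.
- B: BR = c3, leader payoff 10.
- C: BR = c3, leader payoff 14.
- D: BR = c1, leader payoff 15.
Among 1, 10, 14, 15, the best is 15 at D. Subgame-perfect outcome: (D, c1) with payoffs (15, 12).
Now find the simultaneous Nash equilibrium.
Player 1's best replies: c1→C; c2→A; c3→C.
Player 2's best replies: A→c1; B→c3; C→c3; D→c1.
Only (C, c3) has each player best-responding; Nash payoffs (14, 20).
Player 1's commitment gain: 15 − 14 = 1.

1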